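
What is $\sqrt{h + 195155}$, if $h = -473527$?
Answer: $2 i \sqrt{69593} \approx 527.61 i$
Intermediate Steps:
$\sqrt{h + 195155} = \sqrt{-473527 + 195155} = \sqrt{-278372} = 2 i \sqrt{69593}$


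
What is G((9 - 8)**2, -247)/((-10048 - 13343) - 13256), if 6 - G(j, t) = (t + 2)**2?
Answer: 60019/36647 ≈ 1.6378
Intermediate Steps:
G(j, t) = 6 - (2 + t)**2 (G(j, t) = 6 - (t + 2)**2 = 6 - (2 + t)**2)
G((9 - 8)**2, -247)/((-10048 - 13343) - 13256) = (6 - (2 - 247)**2)/((-10048 - 13343) - 13256) = (6 - 1*(-245)**2)/(-23391 - 13256) = (6 - 1*60025)/(-36647) = (6 - 60025)*(-1/36647) = -60019*(-1/36647) = 60019/36647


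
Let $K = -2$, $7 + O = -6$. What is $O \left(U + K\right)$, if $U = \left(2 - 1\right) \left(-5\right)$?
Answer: $91$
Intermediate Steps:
$O = -13$ ($O = -7 - 6 = -13$)
$U = -5$ ($U = 1 \left(-5\right) = -5$)
$O \left(U + K\right) = - 13 \left(-5 - 2\right) = \left(-13\right) \left(-7\right) = 91$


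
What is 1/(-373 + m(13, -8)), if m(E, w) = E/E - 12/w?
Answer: -2/741 ≈ -0.0026991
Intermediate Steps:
m(E, w) = 1 - 12/w
1/(-373 + m(13, -8)) = 1/(-373 + (-12 - 8)/(-8)) = 1/(-373 - 1/8*(-20)) = 1/(-373 + 5/2) = 1/(-741/2) = -2/741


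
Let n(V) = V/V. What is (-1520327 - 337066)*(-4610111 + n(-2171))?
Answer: 8562786043230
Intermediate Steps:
n(V) = 1
(-1520327 - 337066)*(-4610111 + n(-2171)) = (-1520327 - 337066)*(-4610111 + 1) = -1857393*(-4610110) = 8562786043230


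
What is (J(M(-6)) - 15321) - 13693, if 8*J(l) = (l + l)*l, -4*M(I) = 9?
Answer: -1856815/64 ≈ -29013.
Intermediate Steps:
M(I) = -9/4 (M(I) = -1/4*9 = -9/4)
J(l) = l**2/4 (J(l) = ((l + l)*l)/8 = ((2*l)*l)/8 = (2*l**2)/8 = l**2/4)
(J(M(-6)) - 15321) - 13693 = ((-9/4)**2/4 - 15321) - 13693 = ((1/4)*(81/16) - 15321) - 13693 = (81/64 - 15321) - 13693 = -980463/64 - 13693 = -1856815/64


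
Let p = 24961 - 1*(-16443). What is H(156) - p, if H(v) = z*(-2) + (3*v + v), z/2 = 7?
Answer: -40808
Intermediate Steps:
z = 14 (z = 2*7 = 14)
H(v) = -28 + 4*v (H(v) = 14*(-2) + (3*v + v) = -28 + 4*v)
p = 41404 (p = 24961 + 16443 = 41404)
H(156) - p = (-28 + 4*156) - 1*41404 = (-28 + 624) - 41404 = 596 - 41404 = -40808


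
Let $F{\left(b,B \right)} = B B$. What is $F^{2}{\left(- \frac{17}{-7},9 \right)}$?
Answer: $6561$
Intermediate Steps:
$F{\left(b,B \right)} = B^{2}$
$F^{2}{\left(- \frac{17}{-7},9 \right)} = \left(9^{2}\right)^{2} = 81^{2} = 6561$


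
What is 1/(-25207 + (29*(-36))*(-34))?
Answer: 1/10289 ≈ 9.7191e-5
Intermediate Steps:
1/(-25207 + (29*(-36))*(-34)) = 1/(-25207 - 1044*(-34)) = 1/(-25207 + 35496) = 1/10289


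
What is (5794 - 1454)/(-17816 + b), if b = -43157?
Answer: -4340/60973 ≈ -0.071179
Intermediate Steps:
(5794 - 1454)/(-17816 + b) = (5794 - 1454)/(-17816 - 43157) = 4340/(-60973) = 4340*(-1/60973) = -4340/60973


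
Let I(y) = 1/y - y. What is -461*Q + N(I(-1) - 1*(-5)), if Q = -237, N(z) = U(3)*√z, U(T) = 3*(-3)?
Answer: 109257 - 9*√5 ≈ 1.0924e+5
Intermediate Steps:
U(T) = -9
I(y) = 1/y - y
N(z) = -9*√z
-461*Q + N(I(-1) - 1*(-5)) = -461*(-237) - 9*√((1/(-1) - 1*(-1)) - 1*(-5)) = 109257 - 9*√((-1 + 1) + 5) = 109257 - 9*√(0 + 5) = 109257 - 9*√5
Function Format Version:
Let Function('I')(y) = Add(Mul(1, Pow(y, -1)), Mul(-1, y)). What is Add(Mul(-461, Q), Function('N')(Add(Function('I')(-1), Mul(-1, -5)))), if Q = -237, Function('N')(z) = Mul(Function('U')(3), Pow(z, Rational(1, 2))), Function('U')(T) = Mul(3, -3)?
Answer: Add(109257, Mul(-9, Pow(5, Rational(1, 2)))) ≈ 1.0924e+5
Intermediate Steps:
Function('U')(T) = -9
Function('I')(y) = Add(Pow(y, -1), Mul(-1, y))
Function('N')(z) = Mul(-9, Pow(z, Rational(1, 2)))
Add(Mul(-461, Q), Function('N')(Add(Function('I')(-1), Mul(-1, -5)))) = Add(Mul(-461, -237), Mul(-9, Pow(Add(Add(Pow(-1, -1), Mul(-1, -1)), Mul(-1, -5)), Rational(1, 2)))) = Add(109257, Mul(-9, Pow(Add(Add(-1, 1), 5), Rational(1, 2)))) = Add(109257, Mul(-9, Pow(Add(0, 5), Rational(1, 2)))) = Add(109257, Mul(-9, Pow(5, Rational(1, 2))))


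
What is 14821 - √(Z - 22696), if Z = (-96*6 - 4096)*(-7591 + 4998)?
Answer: 14821 - 10*√120918 ≈ 11344.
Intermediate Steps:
Z = 12114496 (Z = (-576 - 4096)*(-2593) = -4672*(-2593) = 12114496)
14821 - √(Z - 22696) = 14821 - √(12114496 - 22696) = 14821 - √12091800 = 14821 - 10*√120918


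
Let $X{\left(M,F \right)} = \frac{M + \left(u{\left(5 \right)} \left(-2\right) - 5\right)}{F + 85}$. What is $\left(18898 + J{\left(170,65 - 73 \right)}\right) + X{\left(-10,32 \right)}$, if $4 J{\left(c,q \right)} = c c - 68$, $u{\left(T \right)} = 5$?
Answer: $\frac{3054377}{117} \approx 26106.0$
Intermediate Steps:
$J{\left(c,q \right)} = -17 + \frac{c^{2}}{4}$ ($J{\left(c,q \right)} = \frac{c c - 68}{4} = \frac{c^{2} - 68}{4} = \frac{-68 + c^{2}}{4} = -17 + \frac{c^{2}}{4}$)
$X{\left(M,F \right)} = \frac{-15 + M}{85 + F}$ ($X{\left(M,F \right)} = \frac{M + \left(5 \left(-2\right) - 5\right)}{F + 85} = \frac{M - 15}{85 + F} = \frac{-15 + M}{85 + F}$)
$\left(18898 + J{\left(170,65 - 73 \right)}\right) + X{\left(-10,32 \right)} = \left(18898 - \left(17 - \frac{170^{2}}{4}\right)\right) + \frac{-15 - 10}{85 + 32} = \left(18898 + \left(-17 + \frac{1}{4} \cdot 28900\right)\right) + \frac{1}{117} \left(-25\right) = \left(18898 + \left(-17 + 7225\right)\right) + \frac{1}{117} \left(-25\right) = \left(18898 + 7208\right) - \frac{25}{117} = 26106 - \frac{25}{117} = \frac{3054377}{117}$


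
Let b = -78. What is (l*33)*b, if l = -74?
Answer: 190476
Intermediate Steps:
(l*33)*b = -74*33*(-78) = -2442*(-78) = 190476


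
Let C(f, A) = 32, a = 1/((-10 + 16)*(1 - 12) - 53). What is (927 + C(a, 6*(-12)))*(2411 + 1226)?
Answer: 3487883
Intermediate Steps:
a = -1/119 (a = 1/(6*(-11) - 53) = 1/(-66 - 53) = 1/(-119) = -1/119 ≈ -0.0084034)
(927 + C(a, 6*(-12)))*(2411 + 1226) = (927 + 32)*(2411 + 1226) = 959*3637 = 3487883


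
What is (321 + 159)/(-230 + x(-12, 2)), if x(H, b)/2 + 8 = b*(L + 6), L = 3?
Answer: -16/7 ≈ -2.2857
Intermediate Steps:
x(H, b) = -16 + 18*b (x(H, b) = -16 + 2*(b*(3 + 6)) = -16 + 2*(b*9) = -16 + 2*(9*b) = -16 + 18*b)
(321 + 159)/(-230 + x(-12, 2)) = (321 + 159)/(-230 + (-16 + 18*2)) = 480/(-230 + (-16 + 36)) = 480/(-230 + 20) = 480/(-210) = 480*(-1/210) = -16/7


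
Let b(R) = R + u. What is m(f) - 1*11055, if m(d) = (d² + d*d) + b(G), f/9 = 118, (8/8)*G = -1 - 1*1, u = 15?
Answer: 2244646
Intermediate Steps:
G = -2 (G = -1 - 1*1 = -1 - 1 = -2)
b(R) = 15 + R (b(R) = R + 15 = 15 + R)
f = 1062 (f = 9*118 = 1062)
m(d) = 13 + 2*d² (m(d) = (d² + d*d) + (15 - 2) = (d² + d²) + 13 = 2*d² + 13 = 13 + 2*d²)
m(f) - 1*11055 = (13 + 2*1062²) - 1*11055 = (13 + 2*1127844) - 11055 = (13 + 2255688) - 11055 = 2255701 - 11055 = 2244646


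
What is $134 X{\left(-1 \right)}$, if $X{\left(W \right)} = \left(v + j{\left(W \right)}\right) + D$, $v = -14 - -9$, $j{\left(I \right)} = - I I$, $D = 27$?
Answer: $2814$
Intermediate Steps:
$j{\left(I \right)} = - I^{2}$
$v = -5$ ($v = -14 + 9 = -5$)
$X{\left(W \right)} = 22 - W^{2}$ ($X{\left(W \right)} = \left(-5 - W^{2}\right) + 27 = 22 - W^{2}$)
$134 X{\left(-1 \right)} = 134 \left(22 - \left(-1\right)^{2}\right) = 134 \left(22 - 1\right) = 134 \cdot 21 = 2814$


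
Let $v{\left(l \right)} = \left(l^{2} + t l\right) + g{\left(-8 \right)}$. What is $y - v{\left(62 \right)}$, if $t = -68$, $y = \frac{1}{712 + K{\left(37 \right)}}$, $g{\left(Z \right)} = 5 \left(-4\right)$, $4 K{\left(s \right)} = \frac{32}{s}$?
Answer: $\frac{10330021}{26352} \approx 392.0$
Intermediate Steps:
$K{\left(s \right)} = \frac{8}{s}$ ($K{\left(s \right)} = \frac{32 \frac{1}{s}}{4} = \frac{8}{s}$)
$g{\left(Z \right)} = -20$
$y = \frac{37}{26352}$ ($y = \frac{1}{712 + \frac{8}{37}} = \frac{1}{\frac{26352}{37}} = \frac{37}{26352} \approx 0.0014041$)
$v{\left(l \right)} = -20 + l^{2} - 68 l$ ($v{\left(l \right)} = \left(l^{2} - 68 l\right) - 20 = -20 + l^{2} - 68 l$)
$y - v{\left(62 \right)} = \frac{37}{26352} - \left(-20 + 62^{2} - 4216\right) = \frac{37}{26352} - \left(-20 + 3844 - 4216\right) = \frac{37}{26352} - -392 = \frac{37}{26352} + 392 = \frac{10330021}{26352}$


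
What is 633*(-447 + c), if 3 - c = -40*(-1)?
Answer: -306372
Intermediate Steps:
c = -37 (c = 3 - (-40)*(-1) = 3 - 1*40 = 3 - 40 = -37)
633*(-447 + c) = 633*(-447 - 37) = 633*(-484) = -306372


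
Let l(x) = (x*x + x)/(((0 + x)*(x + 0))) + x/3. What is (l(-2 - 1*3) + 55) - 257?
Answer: -3043/15 ≈ -202.87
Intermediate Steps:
l(x) = x/3 + (x + x²)/x² (l(x) = (x² + x)/((x*x)) + x*(⅓) = (x + x²)/(x²) + x/3 = (x + x²)/x² + x/3 = x/3 + (x + x²)/x²)
(l(-2 - 1*3) + 55) - 257 = ((1 + 1/(-2 - 1*3) + (-2 - 1*3)/3) + 55) - 257 = ((1 + 1/(-2 - 3) + (-2 - 3)/3) + 55) - 257 = ((1 + 1/(-5) + (⅓)*(-5)) + 55) - 257 = ((1 - ⅕ - 5/3) + 55) - 257 = (-13/15 + 55) - 257 = 812/15 - 257 = -3043/15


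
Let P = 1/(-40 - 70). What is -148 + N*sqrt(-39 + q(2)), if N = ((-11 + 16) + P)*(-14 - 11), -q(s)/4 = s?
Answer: -148 - 2745*I*sqrt(47)/22 ≈ -148.0 - 855.4*I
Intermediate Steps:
P = -1/110 (P = 1/(-110) = -1/110 ≈ -0.0090909)
q(s) = -4*s
N = -2745/22 (N = ((-11 + 16) - 1/110)*(-14 - 11) = (5 - 1/110)*(-25) = (549/110)*(-25) = -2745/22 ≈ -124.77)
-148 + N*sqrt(-39 + q(2)) = -148 - 2745*sqrt(-39 - 4*2)/22 = -148 - 2745*sqrt(-39 - 8)/22 = -148 - 2745*I*sqrt(47)/22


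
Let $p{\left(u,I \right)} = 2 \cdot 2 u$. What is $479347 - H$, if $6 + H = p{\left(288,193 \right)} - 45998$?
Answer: $524199$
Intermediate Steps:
$p{\left(u,I \right)} = 4 u$
$H = -44852$ ($H = -6 + \left(4 \cdot 288 - 45998\right) = -6 + \left(1152 - 45998\right) = -6 - 44846 = -44852$)
$479347 - H = 479347 - -44852 = 479347 + 44852 = 524199$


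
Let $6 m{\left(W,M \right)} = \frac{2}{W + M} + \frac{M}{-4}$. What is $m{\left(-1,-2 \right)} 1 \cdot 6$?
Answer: $- \frac{1}{6} \approx -0.16667$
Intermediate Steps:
$m{\left(W,M \right)} = - \frac{M}{24} + \frac{1}{3 \left(M + W\right)}$ ($m{\left(W,M \right)} = \frac{\frac{2}{W + M} + \frac{M}{-4}}{6} = \frac{\frac{2}{M + W} + M \left(- \frac{1}{4}\right)}{6} = \frac{\frac{2}{M + W} - \frac{M}{4}}{6} = - \frac{M}{24} + \frac{1}{3 \left(M + W\right)}$)
$m{\left(-1,-2 \right)} 1 \cdot 6 = \frac{8 - \left(-2\right)^{2} - \left(-2\right) \left(-1\right)}{24 \left(-2 - 1\right)} 1 \cdot 6 = \frac{8 - 4 - 2}{24 \left(-3\right)} 1 \cdot 6 = \frac{1}{24} \left(- \frac{1}{3}\right) \left(8 - 4 - 2\right) 1 \cdot 6 = \frac{1}{24} \left(- \frac{1}{3}\right) 2 \cdot 1 \cdot 6 = \left(- \frac{1}{36}\right) 1 \cdot 6 = \left(- \frac{1}{36}\right) 6 = - \frac{1}{6}$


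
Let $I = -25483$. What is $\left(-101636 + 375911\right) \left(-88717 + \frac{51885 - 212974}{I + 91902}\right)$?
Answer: $- \frac{1616208090553800}{66419} \approx -2.4334 \cdot 10^{10}$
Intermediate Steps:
$\left(-101636 + 375911\right) \left(-88717 + \frac{51885 - 212974}{I + 91902}\right) = \left(-101636 + 375911\right) \left(-88717 + \frac{51885 - 212974}{-25483 + 91902}\right) = 274275 \left(-88717 - \frac{161089}{66419}\right) = 274275 \left(- \frac{5892655512}{66419}\right) = - \frac{1616208090553800}{66419}$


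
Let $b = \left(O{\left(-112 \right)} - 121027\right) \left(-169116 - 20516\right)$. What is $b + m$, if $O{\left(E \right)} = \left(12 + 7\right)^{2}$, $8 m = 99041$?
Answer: $\frac{183057178337}{8} \approx 2.2882 \cdot 10^{10}$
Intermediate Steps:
$m = \frac{99041}{8}$ ($m = \frac{1}{8} \cdot 99041 = \frac{99041}{8} \approx 12380.0$)
$O{\left(E \right)} = 361$ ($O{\left(E \right)} = 19^{2} = 361$)
$b = 22882134912$ ($b = \left(361 - 121027\right) \left(-169116 - 20516\right) = \left(-120666\right) \left(-189632\right) = 22882134912$)
$b + m = 22882134912 + \frac{99041}{8} = \frac{183057178337}{8}$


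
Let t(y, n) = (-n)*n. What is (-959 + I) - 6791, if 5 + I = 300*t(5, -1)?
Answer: -8055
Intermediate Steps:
t(y, n) = -n²
I = -305 (I = -5 + 300*(-1*(-1)²) = -5 + 300*(-1*1) = -5 + 300*(-1) = -5 - 300 = -305)
(-959 + I) - 6791 = (-959 - 305) - 6791 = -1264 - 6791 = -8055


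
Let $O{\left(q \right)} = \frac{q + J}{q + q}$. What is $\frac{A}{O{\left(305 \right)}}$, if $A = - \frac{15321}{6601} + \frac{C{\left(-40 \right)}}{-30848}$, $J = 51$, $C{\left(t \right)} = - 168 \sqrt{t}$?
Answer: $- \frac{4672905}{1174978} + \frac{6405 i \sqrt{10}}{343184} \approx -3.977 + 0.059019 i$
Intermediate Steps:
$O{\left(q \right)} = \frac{51 + q}{2 q}$ ($O{\left(q \right)} = \frac{q + 51}{q + q} = \frac{51 + q}{2 q}$)
$A = - \frac{15321}{6601} + \frac{21 i \sqrt{10}}{1928}$ ($A = - \frac{15321}{6601} + \frac{\left(-168\right) \sqrt{-40}}{-30848} = \left(-15321\right) \frac{1}{6601} + - 168 \cdot 2 i \sqrt{10} \left(- \frac{1}{30848}\right) = - \frac{15321}{6601} + - 336 i \sqrt{10} \left(- \frac{1}{30848}\right) = - \frac{15321}{6601} + \frac{21 i \sqrt{10}}{1928} \approx -2.321 + 0.034444 i$)
$\frac{A}{O{\left(305 \right)}} = \frac{- \frac{15321}{6601} + \frac{21 i \sqrt{10}}{1928}}{\frac{1}{2} \cdot \frac{1}{305} \left(51 + 305\right)} = \frac{- \frac{15321}{6601} + \frac{21 i \sqrt{10}}{1928}}{\frac{1}{2} \cdot \frac{1}{305} \cdot 356} = \frac{- \frac{15321}{6601} + \frac{21 i \sqrt{10}}{1928}}{\frac{178}{305}} = \left(- \frac{15321}{6601} + \frac{21 i \sqrt{10}}{1928}\right) \frac{305}{178} = - \frac{4672905}{1174978} + \frac{6405 i \sqrt{10}}{343184}$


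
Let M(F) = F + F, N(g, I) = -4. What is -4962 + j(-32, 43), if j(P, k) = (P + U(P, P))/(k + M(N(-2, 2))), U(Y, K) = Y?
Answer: -173734/35 ≈ -4963.8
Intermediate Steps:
M(F) = 2*F
j(P, k) = 2*P/(-8 + k) (j(P, k) = (P + P)/(k + 2*(-4)) = (2*P)/(k - 8) = (2*P)/(-8 + k) = 2*P/(-8 + k))
-4962 + j(-32, 43) = -4962 + 2*(-32)/(-8 + 43) = -4962 + 2*(-32)/35 = -4962 + 2*(-32)*(1/35) = -4962 - 64/35 = -173734/35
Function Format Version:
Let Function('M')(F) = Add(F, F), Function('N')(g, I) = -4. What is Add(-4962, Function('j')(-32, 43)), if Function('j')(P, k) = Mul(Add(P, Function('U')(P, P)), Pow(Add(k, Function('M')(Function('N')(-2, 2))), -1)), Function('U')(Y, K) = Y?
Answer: Rational(-173734, 35) ≈ -4963.8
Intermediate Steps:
Function('M')(F) = Mul(2, F)
Function('j')(P, k) = Mul(2, P, Pow(Add(-8, k), -1)) (Function('j')(P, k) = Mul(Add(P, P), Pow(Add(k, Mul(2, -4)), -1)) = Mul(Mul(2, P), Pow(Add(k, -8), -1)) = Mul(Mul(2, P), Pow(Add(-8, k), -1)) = Mul(2, P, Pow(Add(-8, k), -1)))
Add(-4962, Function('j')(-32, 43)) = Add(-4962, Mul(2, -32, Pow(Add(-8, 43), -1))) = Add(-4962, Mul(2, -32, Pow(35, -1))) = Add(-4962, Mul(2, -32, Rational(1, 35))) = Add(-4962, Rational(-64, 35)) = Rational(-173734, 35)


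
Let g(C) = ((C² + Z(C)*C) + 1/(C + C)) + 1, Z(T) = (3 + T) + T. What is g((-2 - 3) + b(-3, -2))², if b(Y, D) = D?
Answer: 3157729/196 ≈ 16111.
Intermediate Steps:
Z(T) = 3 + 2*T
g(C) = 1 + C² + 1/(2*C) + C*(3 + 2*C) (g(C) = ((C² + (3 + 2*C)*C) + 1/(C + C)) + 1 = ((C² + C*(3 + 2*C)) + 1/(2*C)) + 1 = (C² + 1/(2*C) + C*(3 + 2*C)) + 1 = 1 + C² + 1/(2*C) + C*(3 + 2*C))
g((-2 - 3) + b(-3, -2))² = (1 + 1/(2*((-2 - 3) - 2)) + 3*((-2 - 3) - 2) + 3*((-2 - 3) - 2)²)² = (1 + 1/(2*(-5 - 2)) + 3*(-5 - 2) + 3*(-5 - 2)²)² = (1 + (½)/(-7) + 3*(-7) + 3*(-7)²)² = (1 + (½)*(-⅐) - 21 + 3*49)² = (1 - 1/14 - 21 + 147)² = (1777/14)² = 3157729/196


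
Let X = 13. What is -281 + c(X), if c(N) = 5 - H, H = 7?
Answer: -283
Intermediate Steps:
c(N) = -2 (c(N) = 5 - 1*7 = 5 - 7 = -2)
-281 + c(X) = -281 - 2 = -283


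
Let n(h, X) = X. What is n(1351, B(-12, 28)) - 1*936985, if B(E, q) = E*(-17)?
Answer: -936781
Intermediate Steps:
B(E, q) = -17*E
n(1351, B(-12, 28)) - 1*936985 = -17*(-12) - 1*936985 = 204 - 936985 = -936781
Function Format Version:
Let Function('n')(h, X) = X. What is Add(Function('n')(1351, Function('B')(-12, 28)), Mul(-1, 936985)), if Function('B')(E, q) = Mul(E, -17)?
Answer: -936781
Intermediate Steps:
Function('B')(E, q) = Mul(-17, E)
Add(Function('n')(1351, Function('B')(-12, 28)), Mul(-1, 936985)) = Add(Mul(-17, -12), Mul(-1, 936985)) = Add(204, -936985) = -936781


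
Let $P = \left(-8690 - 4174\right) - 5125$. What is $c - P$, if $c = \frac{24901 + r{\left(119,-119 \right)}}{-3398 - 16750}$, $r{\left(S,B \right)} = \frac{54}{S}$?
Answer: $\frac{43127678995}{2397612} \approx 17988.0$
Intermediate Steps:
$P = -17989$ ($P = -12864 - 5125 = -17989$)
$c = - \frac{2963273}{2397612}$ ($c = \frac{24901 + \frac{54}{119}}{-3398 - 16750} = \frac{24901 + 54 \cdot \frac{1}{119}}{-20148} = \left(24901 + \frac{54}{119}\right) \left(- \frac{1}{20148}\right) = \frac{2963273}{119} \left(- \frac{1}{20148}\right) = - \frac{2963273}{2397612} \approx -1.2359$)
$c - P = - \frac{2963273}{2397612} - -17989 = - \frac{2963273}{2397612} + 17989 = \frac{43127678995}{2397612}$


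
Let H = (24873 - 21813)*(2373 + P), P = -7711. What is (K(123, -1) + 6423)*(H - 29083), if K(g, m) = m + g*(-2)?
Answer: -101060129888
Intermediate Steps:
K(g, m) = m - 2*g
H = -16334280 (H = (24873 - 21813)*(2373 - 7711) = 3060*(-5338) = -16334280)
(K(123, -1) + 6423)*(H - 29083) = ((-1 - 2*123) + 6423)*(-16334280 - 29083) = ((-1 - 246) + 6423)*(-16363363) = (-247 + 6423)*(-16363363) = 6176*(-16363363) = -101060129888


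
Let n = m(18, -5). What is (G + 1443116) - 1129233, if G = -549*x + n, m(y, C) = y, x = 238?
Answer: 183239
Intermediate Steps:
n = 18
G = -130644 (G = -549*238 + 18 = -130662 + 18 = -130644)
(G + 1443116) - 1129233 = (-130644 + 1443116) - 1129233 = 1312472 - 1129233 = 183239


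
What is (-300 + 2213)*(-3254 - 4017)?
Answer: -13909423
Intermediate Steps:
(-300 + 2213)*(-3254 - 4017) = 1913*(-7271) = -13909423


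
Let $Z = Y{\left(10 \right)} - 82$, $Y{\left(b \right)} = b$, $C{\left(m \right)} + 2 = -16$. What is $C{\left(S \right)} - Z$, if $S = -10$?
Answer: $54$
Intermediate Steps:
$C{\left(m \right)} = -18$ ($C{\left(m \right)} = -2 - 16 = -18$)
$Z = -72$ ($Z = 10 - 82 = -72$)
$C{\left(S \right)} - Z = -18 - -72 = -18 + 72 = 54$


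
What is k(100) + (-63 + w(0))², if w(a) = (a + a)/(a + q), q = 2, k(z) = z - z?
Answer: 3969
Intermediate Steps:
k(z) = 0
w(a) = 2*a/(2 + a) (w(a) = (a + a)/(a + 2) = (2*a)/(2 + a) = 2*a/(2 + a))
k(100) + (-63 + w(0))² = 0 + (-63 + 2*0/(2 + 0))² = 0 + (-63 + 2*0/2)² = 0 + (-63 + 2*0*(½))² = 0 + (-63 + 0)² = 0 + (-63)² = 0 + 3969 = 3969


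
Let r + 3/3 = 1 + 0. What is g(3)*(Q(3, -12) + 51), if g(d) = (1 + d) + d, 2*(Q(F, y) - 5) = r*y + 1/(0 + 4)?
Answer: 3143/8 ≈ 392.88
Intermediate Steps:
r = 0 (r = -1 + (1 + 0) = -1 + 1 = 0)
Q(F, y) = 41/8 (Q(F, y) = 5 + (0*y + 1/(0 + 4))/2 = 5 + (0 + 1/4)/2 = 5 + (0 + ¼)/2 = 5 + (½)*(¼) = 5 + ⅛ = 41/8)
g(d) = 1 + 2*d
g(3)*(Q(3, -12) + 51) = (1 + 2*3)*(41/8 + 51) = (1 + 6)*(449/8) = 7*(449/8) = 3143/8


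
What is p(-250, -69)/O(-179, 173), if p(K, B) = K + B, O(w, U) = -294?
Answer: 319/294 ≈ 1.0850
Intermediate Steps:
p(K, B) = B + K
p(-250, -69)/O(-179, 173) = (-69 - 250)/(-294) = -319*(-1/294) = 319/294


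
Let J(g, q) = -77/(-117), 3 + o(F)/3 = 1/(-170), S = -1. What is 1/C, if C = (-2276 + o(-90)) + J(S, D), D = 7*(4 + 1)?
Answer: -19890/45435911 ≈ -0.00043776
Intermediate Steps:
D = 35 (D = 7*5 = 35)
o(F) = -1533/170 (o(F) = -9 + 3/(-170) = -9 + 3*(-1/170) = -9 - 3/170 = -1533/170)
J(g, q) = 77/117 (J(g, q) = -77*(-1/117) = 77/117)
C = -45435911/19890 (C = (-2276 - 1533/170) + 77/117 = -388453/170 + 77/117 = -45435911/19890 ≈ -2284.4)
1/C = 1/(-45435911/19890) = -19890/45435911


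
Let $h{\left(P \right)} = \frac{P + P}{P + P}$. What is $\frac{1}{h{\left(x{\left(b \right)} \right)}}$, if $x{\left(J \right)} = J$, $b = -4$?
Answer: $1$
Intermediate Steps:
$h{\left(P \right)} = 1$ ($h{\left(P \right)} = \frac{2 P}{2 P} = 2 P \frac{1}{2 P} = 1$)
$\frac{1}{h{\left(x{\left(b \right)} \right)}} = 1^{-1} = 1$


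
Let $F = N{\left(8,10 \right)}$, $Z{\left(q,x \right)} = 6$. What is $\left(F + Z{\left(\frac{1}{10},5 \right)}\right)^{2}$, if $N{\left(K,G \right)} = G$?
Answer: $256$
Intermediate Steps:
$F = 10$
$\left(F + Z{\left(\frac{1}{10},5 \right)}\right)^{2} = \left(10 + 6\right)^{2} = 16^{2} = 256$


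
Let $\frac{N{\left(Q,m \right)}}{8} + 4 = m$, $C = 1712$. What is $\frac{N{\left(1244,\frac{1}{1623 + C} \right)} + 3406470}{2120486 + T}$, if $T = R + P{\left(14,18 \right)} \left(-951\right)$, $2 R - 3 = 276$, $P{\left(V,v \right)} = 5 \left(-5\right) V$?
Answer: $\frac{22720941476}{16364681585} \approx 1.3884$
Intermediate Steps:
$P{\left(V,v \right)} = - 25 V$
$N{\left(Q,m \right)} = -32 + 8 m$
$R = \frac{279}{2}$ ($R = \frac{3}{2} + \frac{1}{2} \cdot 276 = \frac{3}{2} + 138 = \frac{279}{2} \approx 139.5$)
$T = \frac{665979}{2}$ ($T = \frac{279}{2} + \left(-25\right) 14 \left(-951\right) = \frac{279}{2} - -332850 = \frac{279}{2} + 332850 = \frac{665979}{2} \approx 3.3299 \cdot 10^{5}$)
$\frac{N{\left(1244,\frac{1}{1623 + C} \right)} + 3406470}{2120486 + T} = \frac{\left(-32 + \frac{8}{1623 + 1712}\right) + 3406470}{2120486 + \frac{665979}{2}} = \frac{\left(-32 + \frac{8}{3335}\right) + 3406470}{\frac{4906951}{2}} = \left(\left(-32 + 8 \cdot \frac{1}{3335}\right) + 3406470\right) \frac{2}{4906951} = \left(\left(-32 + \frac{8}{3335}\right) + 3406470\right) \frac{2}{4906951} = \left(- \frac{106712}{3335} + 3406470\right) \frac{2}{4906951} = \frac{11360470738}{3335} \cdot \frac{2}{4906951} = \frac{22720941476}{16364681585}$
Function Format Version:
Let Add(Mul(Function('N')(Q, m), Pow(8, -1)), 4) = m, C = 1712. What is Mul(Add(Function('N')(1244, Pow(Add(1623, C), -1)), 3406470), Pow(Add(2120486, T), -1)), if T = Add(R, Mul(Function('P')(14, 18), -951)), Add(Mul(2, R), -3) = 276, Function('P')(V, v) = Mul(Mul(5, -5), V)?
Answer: Rational(22720941476, 16364681585) ≈ 1.3884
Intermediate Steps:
Function('P')(V, v) = Mul(-25, V)
Function('N')(Q, m) = Add(-32, Mul(8, m))
R = Rational(279, 2) (R = Add(Rational(3, 2), Mul(Rational(1, 2), 276)) = Add(Rational(3, 2), 138) = Rational(279, 2) ≈ 139.50)
T = Rational(665979, 2) (T = Add(Rational(279, 2), Mul(Mul(-25, 14), -951)) = Add(Rational(279, 2), Mul(-350, -951)) = Add(Rational(279, 2), 332850) = Rational(665979, 2) ≈ 3.3299e+5)
Mul(Add(Function('N')(1244, Pow(Add(1623, C), -1)), 3406470), Pow(Add(2120486, T), -1)) = Mul(Add(Add(-32, Mul(8, Pow(Add(1623, 1712), -1))), 3406470), Pow(Add(2120486, Rational(665979, 2)), -1)) = Mul(Add(Add(-32, Mul(8, Pow(3335, -1))), 3406470), Pow(Rational(4906951, 2), -1)) = Mul(Add(Add(-32, Mul(8, Rational(1, 3335))), 3406470), Rational(2, 4906951)) = Mul(Add(Add(-32, Rational(8, 3335)), 3406470), Rational(2, 4906951)) = Mul(Add(Rational(-106712, 3335), 3406470), Rational(2, 4906951)) = Mul(Rational(11360470738, 3335), Rational(2, 4906951)) = Rational(22720941476, 16364681585)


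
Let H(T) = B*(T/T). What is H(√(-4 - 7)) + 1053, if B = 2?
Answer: 1055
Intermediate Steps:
H(T) = 2 (H(T) = 2*(T/T) = 2*1 = 2)
H(√(-4 - 7)) + 1053 = 2 + 1053 = 1055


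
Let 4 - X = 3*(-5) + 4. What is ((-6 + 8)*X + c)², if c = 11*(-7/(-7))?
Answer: 1681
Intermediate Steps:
X = 15 (X = 4 - (3*(-5) + 4) = 4 - (-15 + 4) = 4 - 1*(-11) = 4 + 11 = 15)
c = 11 (c = 11*(-7*(-⅐)) = 11*1 = 11)
((-6 + 8)*X + c)² = ((-6 + 8)*15 + 11)² = (2*15 + 11)² = (30 + 11)² = 41² = 1681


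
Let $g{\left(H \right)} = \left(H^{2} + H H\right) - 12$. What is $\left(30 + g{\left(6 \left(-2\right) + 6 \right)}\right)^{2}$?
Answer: $8100$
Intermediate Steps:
$g{\left(H \right)} = -12 + 2 H^{2}$ ($g{\left(H \right)} = \left(H^{2} + H^{2}\right) - 12 = 2 H^{2} - 12 = -12 + 2 H^{2}$)
$\left(30 + g{\left(6 \left(-2\right) + 6 \right)}\right)^{2} = \left(30 - \left(12 - 2 \left(6 \left(-2\right) + 6\right)^{2}\right)\right)^{2} = \left(30 - \left(12 - 2 \left(-12 + 6\right)^{2}\right)\right)^{2} = \left(30 - \left(12 - 2 \left(-6\right)^{2}\right)\right)^{2} = \left(30 + \left(-12 + 2 \cdot 36\right)\right)^{2} = \left(30 + \left(-12 + 72\right)\right)^{2} = \left(30 + 60\right)^{2} = 90^{2} = 8100$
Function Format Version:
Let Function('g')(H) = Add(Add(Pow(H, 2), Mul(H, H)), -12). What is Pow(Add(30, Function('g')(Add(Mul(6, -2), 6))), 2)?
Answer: 8100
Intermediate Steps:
Function('g')(H) = Add(-12, Mul(2, Pow(H, 2))) (Function('g')(H) = Add(Add(Pow(H, 2), Pow(H, 2)), -12) = Add(Mul(2, Pow(H, 2)), -12) = Add(-12, Mul(2, Pow(H, 2))))
Pow(Add(30, Function('g')(Add(Mul(6, -2), 6))), 2) = Pow(Add(30, Add(-12, Mul(2, Pow(Add(Mul(6, -2), 6), 2)))), 2) = Pow(Add(30, Add(-12, Mul(2, Pow(Add(-12, 6), 2)))), 2) = Pow(Add(30, Add(-12, Mul(2, Pow(-6, 2)))), 2) = Pow(Add(30, Add(-12, Mul(2, 36))), 2) = Pow(Add(30, Add(-12, 72)), 2) = Pow(Add(30, 60), 2) = Pow(90, 2) = 8100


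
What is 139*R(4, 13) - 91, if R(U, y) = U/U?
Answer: 48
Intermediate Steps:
R(U, y) = 1
139*R(4, 13) - 91 = 139*1 - 91 = 139 - 91 = 48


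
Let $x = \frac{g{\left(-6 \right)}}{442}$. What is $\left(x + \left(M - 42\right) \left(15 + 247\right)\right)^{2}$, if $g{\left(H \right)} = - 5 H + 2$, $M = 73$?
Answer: $\frac{3221946020484}{48841} \approx 6.5968 \cdot 10^{7}$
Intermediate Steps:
$g{\left(H \right)} = 2 - 5 H$
$x = \frac{16}{221}$ ($x = \frac{2 - -30}{442} = \left(2 + 30\right) \frac{1}{442} = 32 \cdot \frac{1}{442} = \frac{16}{221} \approx 0.072398$)
$\left(x + \left(M - 42\right) \left(15 + 247\right)\right)^{2} = \left(\frac{16}{221} + \left(73 - 42\right) \left(15 + 247\right)\right)^{2} = \left(\frac{16}{221} + 31 \cdot 262\right)^{2} = \left(\frac{16}{221} + 8122\right)^{2} = \left(\frac{1794978}{221}\right)^{2} = \frac{3221946020484}{48841}$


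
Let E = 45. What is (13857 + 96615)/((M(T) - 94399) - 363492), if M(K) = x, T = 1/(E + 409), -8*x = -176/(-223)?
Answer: -24635256/102109715 ≈ -0.24126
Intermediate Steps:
x = -22/223 (x = -(-22)/(-223) = -(-22)*(-1)/223 = -1/8*176/223 = -22/223 ≈ -0.098655)
T = 1/454 (T = 1/(45 + 409) = 1/454 ≈ 0.0022026)
M(K) = -22/223
(13857 + 96615)/((M(T) - 94399) - 363492) = (13857 + 96615)/((-22/223 - 94399) - 363492) = 110472/(-21050999/223 - 363492) = 110472/(-102109715/223) = 110472*(-223/102109715) = -24635256/102109715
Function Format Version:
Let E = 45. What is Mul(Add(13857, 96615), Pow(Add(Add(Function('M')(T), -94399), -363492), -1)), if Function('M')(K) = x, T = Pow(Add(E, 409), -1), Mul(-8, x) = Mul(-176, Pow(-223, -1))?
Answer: Rational(-24635256, 102109715) ≈ -0.24126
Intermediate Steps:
x = Rational(-22, 223) (x = Mul(Rational(-1, 8), Mul(-176, Pow(-223, -1))) = Mul(Rational(-1, 8), Mul(-176, Rational(-1, 223))) = Mul(Rational(-1, 8), Rational(176, 223)) = Rational(-22, 223) ≈ -0.098655)
T = Rational(1, 454) (T = Pow(Add(45, 409), -1) = Pow(454, -1) = Rational(1, 454) ≈ 0.0022026)
Function('M')(K) = Rational(-22, 223)
Mul(Add(13857, 96615), Pow(Add(Add(Function('M')(T), -94399), -363492), -1)) = Mul(Add(13857, 96615), Pow(Add(Add(Rational(-22, 223), -94399), -363492), -1)) = Mul(110472, Pow(Add(Rational(-21050999, 223), -363492), -1)) = Mul(110472, Pow(Rational(-102109715, 223), -1)) = Mul(110472, Rational(-223, 102109715)) = Rational(-24635256, 102109715)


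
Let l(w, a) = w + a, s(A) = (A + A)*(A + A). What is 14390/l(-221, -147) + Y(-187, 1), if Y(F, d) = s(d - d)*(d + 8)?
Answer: -7195/184 ≈ -39.103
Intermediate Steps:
s(A) = 4*A**2 (s(A) = (2*A)*(2*A) = 4*A**2)
l(w, a) = a + w
Y(F, d) = 0 (Y(F, d) = (4*(d - d)**2)*(d + 8) = (4*0**2)*(8 + d) = (4*0)*(8 + d) = 0*(8 + d) = 0)
14390/l(-221, -147) + Y(-187, 1) = 14390/(-147 - 221) + 0 = 14390/(-368) + 0 = 14390*(-1/368) + 0 = -7195/184 + 0 = -7195/184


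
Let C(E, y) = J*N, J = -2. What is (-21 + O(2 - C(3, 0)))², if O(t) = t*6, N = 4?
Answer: 1521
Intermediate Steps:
C(E, y) = -8 (C(E, y) = -2*4 = -8)
O(t) = 6*t
(-21 + O(2 - C(3, 0)))² = (-21 + 6*(2 - 1*(-8)))² = (-21 + 6*(2 + 8))² = (-21 + 6*10)² = (-21 + 60)² = 39² = 1521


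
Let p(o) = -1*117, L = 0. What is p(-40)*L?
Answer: 0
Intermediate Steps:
p(o) = -117
p(-40)*L = -117*0 = 0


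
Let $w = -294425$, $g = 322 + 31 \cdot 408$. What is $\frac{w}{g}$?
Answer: $- \frac{58885}{2594} \approx -22.7$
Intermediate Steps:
$g = 12970$ ($g = 322 + 12648 = 12970$)
$\frac{w}{g} = - \frac{294425}{12970} = \left(-294425\right) \frac{1}{12970} = - \frac{58885}{2594}$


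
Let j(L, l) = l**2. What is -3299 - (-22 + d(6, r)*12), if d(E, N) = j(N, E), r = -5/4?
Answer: -3709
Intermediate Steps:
r = -5/4 (r = -5*1/4 = -5/4 ≈ -1.2500)
d(E, N) = E**2
-3299 - (-22 + d(6, r)*12) = -3299 - (-22 + 6**2*12) = -3299 - (-22 + 36*12) = -3299 - (-22 + 432) = -3299 - 1*410 = -3299 - 410 = -3709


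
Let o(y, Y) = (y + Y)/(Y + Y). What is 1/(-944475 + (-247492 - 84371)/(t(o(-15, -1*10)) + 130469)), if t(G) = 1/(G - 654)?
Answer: -340654555/321740577327918 ≈ -1.0588e-6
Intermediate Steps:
o(y, Y) = (Y + y)/(2*Y) (o(y, Y) = (Y + y)/((2*Y)) = (Y + y)*(1/(2*Y)) = (Y + y)/(2*Y))
t(G) = 1/(-654 + G)
1/(-944475 + (-247492 - 84371)/(t(o(-15, -1*10)) + 130469)) = 1/(-944475 + (-247492 - 84371)/(1/(-654 + (-1*10 - 15)/(2*((-1*10)))) + 130469)) = 1/(-944475 - 331863/(1/(-654 + (½)*(-10 - 15)/(-10)) + 130469)) = 1/(-944475 - 331863/(1/(-654 + (½)*(-⅒)*(-25)) + 130469)) = 1/(-944475 - 331863/(1/(-654 + 5/4) + 130469)) = 1/(-944475 - 331863/(1/(-2611/4) + 130469)) = 1/(-944475 - 331863/(-4/2611 + 130469)) = 1/(-944475 - 331863/340654555/2611) = 1/(-944475 - 331863*2611/340654555) = 1/(-944475 - 866494293/340654555) = 1/(-321740577327918/340654555) = -340654555/321740577327918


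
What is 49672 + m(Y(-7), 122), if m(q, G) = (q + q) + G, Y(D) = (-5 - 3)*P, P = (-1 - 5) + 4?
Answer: 49826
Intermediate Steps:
P = -2 (P = -6 + 4 = -2)
Y(D) = 16 (Y(D) = (-5 - 3)*(-2) = -8*(-2) = 16)
m(q, G) = G + 2*q (m(q, G) = 2*q + G = G + 2*q)
49672 + m(Y(-7), 122) = 49672 + (122 + 2*16) = 49672 + (122 + 32) = 49672 + 154 = 49826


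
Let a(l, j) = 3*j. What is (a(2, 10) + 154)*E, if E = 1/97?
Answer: 184/97 ≈ 1.8969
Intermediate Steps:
E = 1/97 ≈ 0.010309
(a(2, 10) + 154)*E = (3*10 + 154)*(1/97) = (30 + 154)*(1/97) = 184*(1/97) = 184/97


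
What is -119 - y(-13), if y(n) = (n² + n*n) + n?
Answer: -444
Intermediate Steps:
y(n) = n + 2*n² (y(n) = (n² + n²) + n = 2*n² + n = n + 2*n²)
-119 - y(-13) = -119 - (-13)*(1 + 2*(-13)) = -119 - (-13)*(1 - 26) = -119 - (-13)*(-25) = -119 - 1*325 = -119 - 325 = -444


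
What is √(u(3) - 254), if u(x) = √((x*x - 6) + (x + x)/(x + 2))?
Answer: √(-6350 + 5*√105)/5 ≈ 15.873*I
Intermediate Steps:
u(x) = √(-6 + x² + 2*x/(2 + x)) (u(x) = √((x² - 6) + (2*x)/(2 + x)) = √((-6 + x²) + 2*x/(2 + x)) = √(-6 + x² + 2*x/(2 + x)))
√(u(3) - 254) = √(√((2*3 + (-6 + 3²)*(2 + 3))/(2 + 3)) - 254) = √(√((6 + (-6 + 9)*5)/5) - 254) = √(√((6 + 3*5)/5) - 254) = √(√((6 + 15)/5) - 254) = √(√((⅕)*21) - 254) = √(√(21/5) - 254) = √(√105/5 - 254) = √(-254 + √105/5)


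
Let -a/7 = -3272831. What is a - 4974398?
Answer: 17935419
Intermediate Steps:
a = 22909817 (a = -7*(-3272831) = 22909817)
a - 4974398 = 22909817 - 4974398 = 17935419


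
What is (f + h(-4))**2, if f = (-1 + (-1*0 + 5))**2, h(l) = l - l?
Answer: 256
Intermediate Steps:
h(l) = 0
f = 16 (f = (-1 + (0 + 5))**2 = (-1 + 5)**2 = 4**2 = 16)
(f + h(-4))**2 = (16 + 0)**2 = 16**2 = 256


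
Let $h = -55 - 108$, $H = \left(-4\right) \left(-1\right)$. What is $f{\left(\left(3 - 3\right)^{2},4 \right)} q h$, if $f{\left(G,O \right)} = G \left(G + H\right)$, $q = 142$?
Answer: $0$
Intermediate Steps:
$H = 4$
$f{\left(G,O \right)} = G \left(4 + G\right)$ ($f{\left(G,O \right)} = G \left(G + 4\right) = G \left(4 + G\right)$)
$h = -163$ ($h = -55 - 108 = -163$)
$f{\left(\left(3 - 3\right)^{2},4 \right)} q h = \left(3 - 3\right)^{2} \left(4 + \left(3 - 3\right)^{2}\right) 142 \left(-163\right) = 0^{2} \left(4 + 0^{2}\right) 142 \left(-163\right) = 0 \left(4 + 0\right) 142 \left(-163\right) = 0 \cdot 4 \cdot 142 \left(-163\right) = 0 \cdot 142 \left(-163\right) = 0 \left(-163\right) = 0$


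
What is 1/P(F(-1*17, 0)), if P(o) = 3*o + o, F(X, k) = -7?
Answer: -1/28 ≈ -0.035714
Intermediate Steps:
P(o) = 4*o
1/P(F(-1*17, 0)) = 1/(4*(-7)) = 1/(-28) = -1/28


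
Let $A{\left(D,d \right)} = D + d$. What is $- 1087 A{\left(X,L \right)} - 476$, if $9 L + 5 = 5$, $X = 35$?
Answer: $-38521$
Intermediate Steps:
$L = 0$ ($L = - \frac{5}{9} + \frac{1}{9} \cdot 5 = - \frac{5}{9} + \frac{5}{9} = 0$)
$- 1087 A{\left(X,L \right)} - 476 = - 1087 \left(35 + 0\right) - 476 = \left(-1087\right) 35 - 476 = -38045 - 476 = -38521$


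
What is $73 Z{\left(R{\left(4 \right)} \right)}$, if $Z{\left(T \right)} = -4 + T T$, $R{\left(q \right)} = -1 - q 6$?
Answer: $45333$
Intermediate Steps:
$R{\left(q \right)} = -1 - 6 q$
$Z{\left(T \right)} = -4 + T^{2}$
$73 Z{\left(R{\left(4 \right)} \right)} = 73 \left(-4 + \left(-1 - 24\right)^{2}\right) = 73 \left(-4 + \left(-25\right)^{2}\right) = 73 \left(-4 + 625\right) = 73 \cdot 621 = 45333$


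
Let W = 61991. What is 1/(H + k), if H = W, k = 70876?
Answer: 1/132867 ≈ 7.5263e-6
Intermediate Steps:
H = 61991
1/(H + k) = 1/(61991 + 70876) = 1/132867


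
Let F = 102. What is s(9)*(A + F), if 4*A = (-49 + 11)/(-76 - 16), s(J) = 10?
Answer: 93935/92 ≈ 1021.0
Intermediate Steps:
A = 19/184 (A = ((-49 + 11)/(-76 - 16))/4 = (-38/(-92))/4 = (-38*(-1/92))/4 = (¼)*(19/46) = 19/184 ≈ 0.10326)
s(9)*(A + F) = 10*(19/184 + 102) = 10*(18787/184) = 93935/92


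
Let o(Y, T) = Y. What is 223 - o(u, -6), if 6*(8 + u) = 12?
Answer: 229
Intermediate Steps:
u = -6 (u = -8 + (⅙)*12 = -8 + 2 = -6)
223 - o(u, -6) = 223 - 1*(-6) = 223 + 6 = 229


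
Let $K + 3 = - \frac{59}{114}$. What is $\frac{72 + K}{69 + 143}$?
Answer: $\frac{7807}{24168} \approx 0.32303$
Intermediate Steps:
$K = - \frac{401}{114}$ ($K = -3 - \frac{59}{114} = - \frac{401}{114} \approx -3.5175$)
$\frac{72 + K}{69 + 143} = \frac{72 - \frac{401}{114}}{69 + 143} = \frac{1}{212} \cdot \frac{7807}{114} = \frac{7807}{24168}$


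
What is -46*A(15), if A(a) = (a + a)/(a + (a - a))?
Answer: -92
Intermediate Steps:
A(a) = 2 (A(a) = (2*a)/(a + 0) = (2*a)/a = 2)
-46*A(15) = -46*2 = -92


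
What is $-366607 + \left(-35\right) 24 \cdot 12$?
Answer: $-376687$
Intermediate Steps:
$-366607 + \left(-35\right) 24 \cdot 12 = -366607 - 10080 = -376687$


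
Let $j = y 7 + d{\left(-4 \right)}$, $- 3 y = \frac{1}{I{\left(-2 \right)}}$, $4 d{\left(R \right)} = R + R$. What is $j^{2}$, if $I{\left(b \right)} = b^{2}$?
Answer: $\frac{961}{144} \approx 6.6736$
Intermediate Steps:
$d{\left(R \right)} = \frac{R}{2}$ ($d{\left(R \right)} = \frac{R + R}{4} = \frac{2 R}{4} = \frac{R}{2}$)
$y = - \frac{1}{12}$ ($y = - \frac{1}{3 \left(-2\right)^{2}} = - \frac{1}{3 \cdot 4} = \left(- \frac{1}{3}\right) \frac{1}{4} = - \frac{1}{12} \approx -0.083333$)
$j = - \frac{31}{12}$ ($j = \left(- \frac{1}{12}\right) 7 + \frac{1}{2} \left(-4\right) = - \frac{7}{12} - 2 = - \frac{31}{12} \approx -2.5833$)
$j^{2} = \left(- \frac{31}{12}\right)^{2} = \frac{961}{144}$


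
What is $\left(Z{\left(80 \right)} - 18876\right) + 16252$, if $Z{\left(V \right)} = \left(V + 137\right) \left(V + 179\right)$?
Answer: $53579$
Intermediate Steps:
$Z{\left(V \right)} = \left(137 + V\right) \left(179 + V\right)$
$\left(Z{\left(80 \right)} - 18876\right) + 16252 = \left(\left(24523 + 80^{2} + 316 \cdot 80\right) - 18876\right) + 16252 = \left(\left(24523 + 6400 + 25280\right) - 18876\right) + 16252 = \left(56203 - 18876\right) + 16252 = 37327 + 16252 = 53579$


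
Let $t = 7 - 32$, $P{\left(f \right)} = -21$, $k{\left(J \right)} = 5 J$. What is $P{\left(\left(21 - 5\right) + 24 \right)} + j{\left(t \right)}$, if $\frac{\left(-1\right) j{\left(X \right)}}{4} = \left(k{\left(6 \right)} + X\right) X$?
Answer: $479$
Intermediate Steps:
$t = -25$
$j{\left(X \right)} = - 4 X \left(30 + X\right)$ ($j{\left(X \right)} = - 4 \left(5 \cdot 6 + X\right) X = - 4 \left(30 + X\right) X = - 4 X \left(30 + X\right)$)
$P{\left(\left(21 - 5\right) + 24 \right)} + j{\left(t \right)} = -21 - - 100 \left(30 - 25\right) = -21 - \left(-100\right) 5 = -21 + 500 = 479$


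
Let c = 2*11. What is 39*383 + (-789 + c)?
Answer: 14170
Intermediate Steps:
c = 22
39*383 + (-789 + c) = 39*383 + (-789 + 22) = 14937 - 767 = 14170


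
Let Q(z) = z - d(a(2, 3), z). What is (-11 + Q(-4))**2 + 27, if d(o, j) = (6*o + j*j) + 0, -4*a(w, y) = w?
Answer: 811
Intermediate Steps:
a(w, y) = -w/4
d(o, j) = j**2 + 6*o (d(o, j) = (6*o + j**2) + 0 = (j**2 + 6*o) + 0 = j**2 + 6*o)
Q(z) = 3 + z - z**2 (Q(z) = z - (z**2 + 6*(-1/4*2)) = z - (z**2 + 6*(-1/2)) = z - (z**2 - 3) = z - (-3 + z**2) = z + (3 - z**2) = 3 + z - z**2)
(-11 + Q(-4))**2 + 27 = (-11 + (3 - 4 - 1*(-4)**2))**2 + 27 = (-11 + (3 - 4 - 1*16))**2 + 27 = (-11 + (3 - 4 - 16))**2 + 27 = (-11 - 17)**2 + 27 = (-28)**2 + 27 = 784 + 27 = 811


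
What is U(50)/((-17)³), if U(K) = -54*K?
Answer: 2700/4913 ≈ 0.54956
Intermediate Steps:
U(50)/((-17)³) = (-54*50)/((-17)³) = -2700/(-4913) = -2700*(-1/4913) = 2700/4913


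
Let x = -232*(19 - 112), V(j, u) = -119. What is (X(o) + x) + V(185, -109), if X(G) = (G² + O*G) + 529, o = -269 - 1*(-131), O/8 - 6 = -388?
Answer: 462758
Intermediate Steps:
O = -3056 (O = 48 + 8*(-388) = 48 - 3104 = -3056)
o = -138 (o = -269 + 131 = -138)
x = 21576 (x = -232*(-93) = 21576)
X(G) = 529 + G² - 3056*G (X(G) = (G² - 3056*G) + 529 = 529 + G² - 3056*G)
(X(o) + x) + V(185, -109) = ((529 + (-138)² - 3056*(-138)) + 21576) - 119 = ((529 + 19044 + 421728) + 21576) - 119 = (441301 + 21576) - 119 = 462877 - 119 = 462758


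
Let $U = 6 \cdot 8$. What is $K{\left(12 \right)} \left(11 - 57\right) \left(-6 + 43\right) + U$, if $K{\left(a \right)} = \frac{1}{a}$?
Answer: $- \frac{563}{6} \approx -93.833$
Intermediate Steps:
$U = 48$
$K{\left(12 \right)} \left(11 - 57\right) \left(-6 + 43\right) + U = \frac{\left(11 - 57\right) \left(-6 + 43\right)}{12} + 48 = \frac{\left(-46\right) 37}{12} + 48 = \frac{1}{12} \left(-1702\right) + 48 = - \frac{851}{6} + 48 = - \frac{563}{6}$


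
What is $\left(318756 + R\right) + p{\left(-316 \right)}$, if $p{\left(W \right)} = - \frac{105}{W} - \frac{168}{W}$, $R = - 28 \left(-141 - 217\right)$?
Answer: $\frac{103894753}{316} \approx 3.2878 \cdot 10^{5}$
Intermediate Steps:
$R = 10024$ ($R = \left(-28\right) \left(-358\right) = 10024$)
$p{\left(W \right)} = - \frac{273}{W}$
$\left(318756 + R\right) + p{\left(-316 \right)} = \left(318756 + 10024\right) - \frac{273}{-316} = 328780 - - \frac{273}{316} = 328780 + \frac{273}{316} = \frac{103894753}{316}$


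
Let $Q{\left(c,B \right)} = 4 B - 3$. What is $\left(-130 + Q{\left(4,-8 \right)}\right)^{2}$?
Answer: $27225$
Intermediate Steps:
$Q{\left(c,B \right)} = -3 + 4 B$
$\left(-130 + Q{\left(4,-8 \right)}\right)^{2} = \left(-130 + \left(-3 + 4 \left(-8\right)\right)\right)^{2} = \left(-130 - 35\right)^{2} = \left(-165\right)^{2} = 27225$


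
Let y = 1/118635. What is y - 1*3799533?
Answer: -450757597454/118635 ≈ -3.7995e+6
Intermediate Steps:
y = 1/118635 ≈ 8.4292e-6
y - 1*3799533 = 1/118635 - 1*3799533 = 1/118635 - 3799533 = -450757597454/118635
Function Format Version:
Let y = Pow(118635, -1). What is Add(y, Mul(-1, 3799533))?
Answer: Rational(-450757597454, 118635) ≈ -3.7995e+6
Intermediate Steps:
y = Rational(1, 118635) ≈ 8.4292e-6
Add(y, Mul(-1, 3799533)) = Add(Rational(1, 118635), Mul(-1, 3799533)) = Add(Rational(1, 118635), -3799533) = Rational(-450757597454, 118635)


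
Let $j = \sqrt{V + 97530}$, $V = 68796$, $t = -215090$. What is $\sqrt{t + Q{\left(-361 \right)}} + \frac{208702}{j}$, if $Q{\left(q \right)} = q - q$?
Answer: $\frac{104351 \sqrt{166326}}{83163} + i \sqrt{215090} \approx 511.74 + 463.78 i$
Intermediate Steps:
$Q{\left(q \right)} = 0$
$j = \sqrt{166326}$ ($j = \sqrt{68796 + 97530} = \sqrt{166326} \approx 407.83$)
$\sqrt{t + Q{\left(-361 \right)}} + \frac{208702}{j} = \sqrt{-215090 + 0} + \frac{208702}{\sqrt{166326}} = \sqrt{-215090} + 208702 \frac{\sqrt{166326}}{166326} = i \sqrt{215090} + \frac{104351 \sqrt{166326}}{83163} = \frac{104351 \sqrt{166326}}{83163} + i \sqrt{215090}$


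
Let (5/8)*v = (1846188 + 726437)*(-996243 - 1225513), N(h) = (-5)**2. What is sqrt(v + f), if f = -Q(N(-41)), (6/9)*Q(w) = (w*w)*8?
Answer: 10*I*sqrt(91451920547) ≈ 3.0241e+6*I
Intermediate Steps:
N(h) = 25
Q(w) = 12*w**2 (Q(w) = 3*((w*w)*8)/2 = 3*(w**2*8)/2 = 3*(8*w**2)/2 = 12*w**2)
v = -9145192047200 (v = 8*((1846188 + 726437)*(-996243 - 1225513))/5 = 8*(2572625*(-2221756))/5 = (8/5)*(-5715745029500) = -9145192047200)
f = -7500 (f = -12*25**2 = -12*625 = -1*7500 = -7500)
sqrt(v + f) = sqrt(-9145192047200 - 7500) = sqrt(-9145192054700) = 10*I*sqrt(91451920547)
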